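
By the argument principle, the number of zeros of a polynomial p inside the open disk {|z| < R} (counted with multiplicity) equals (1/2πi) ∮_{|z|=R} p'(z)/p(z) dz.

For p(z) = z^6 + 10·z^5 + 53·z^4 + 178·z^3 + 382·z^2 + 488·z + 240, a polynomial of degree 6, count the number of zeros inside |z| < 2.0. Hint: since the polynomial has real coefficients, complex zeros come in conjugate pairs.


The zeros of p are: (-1 + 3i), (-1 - 3i), (-2 + 2i), (-2 - 2i), -1, -3.
Their magnitudes are: 3.162, 3.162, 2.828, 2.828, 1, 3.
Zeros with |z| < R = 2.0: -1.
Count = 1.
By the argument principle, (1/2πi) ∮_{|z|=R} p'(z)/p(z) dz equals exactly this count.

Number of zeros inside |z| < 2.0: 1.


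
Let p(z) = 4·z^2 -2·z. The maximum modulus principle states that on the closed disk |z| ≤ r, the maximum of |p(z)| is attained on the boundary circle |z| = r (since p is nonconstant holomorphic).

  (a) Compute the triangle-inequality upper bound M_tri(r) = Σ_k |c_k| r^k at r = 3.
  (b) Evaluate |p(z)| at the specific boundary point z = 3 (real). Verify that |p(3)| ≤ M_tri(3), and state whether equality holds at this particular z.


Coefficients: c_0 = 0, c_1 = -2, c_2 = 4. Radius r = 3.
Part (a). Triangle bound: M_tri(r) = Σ_k |c_k| r^k
  = |0|·3^0 + |-2|·3^1 + |4|·3^2
  = 0 + 6 + 36 = 42.
This bounds M(r) := max_{|z|=r} |p(z)| from above; equality holds iff all terms c_k z^k can be made to align in phase at a single z on |z|=r.
Part (b). At z = 3 (real, on the circle |z| = r):
  p(3) = (0)·3^0 + (-2)·3^1 + (4)·3^2 = 30.
  |p(3)| = 30.
Check: |p(3)| = 30 ≤ 42 = M_tri(3). ✓ Equality does not hold at z = 3 (the coefficients have mixed signs, so the terms do not all align in phase there).

M_tri(3) = 42; |p(3)| = 30; equality at z=3: no.


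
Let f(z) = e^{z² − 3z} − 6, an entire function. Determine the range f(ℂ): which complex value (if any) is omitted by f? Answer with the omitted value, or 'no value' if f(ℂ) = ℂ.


Little Picard bounds the complement of f(ℂ) to at most one point.
The exponent g(z) = z² − 3z is a nonconstant polynomial, hence surjective onto ℂ. So e^{g(z)} takes every value in {e^w : w ∈ ℂ} = ℂ ∖ {0}. Adding -6 shifts the range to ℂ ∖ {-6}. f omits exactly -6.

Omitted value: -6.


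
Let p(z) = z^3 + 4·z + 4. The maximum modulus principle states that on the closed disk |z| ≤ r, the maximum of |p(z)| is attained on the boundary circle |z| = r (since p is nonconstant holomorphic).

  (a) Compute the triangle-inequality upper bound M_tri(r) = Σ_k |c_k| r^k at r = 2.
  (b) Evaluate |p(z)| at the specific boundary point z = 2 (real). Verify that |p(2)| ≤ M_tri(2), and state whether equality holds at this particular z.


Coefficients: c_0 = 4, c_1 = 4, c_2 = 0, c_3 = 1. Radius r = 2.
Part (a). Triangle bound: M_tri(r) = Σ_k |c_k| r^k
  = |4|·2^0 + |4|·2^1 + |0|·2^2 + |1|·2^3
  = 4 + 8 + 0 + 8 = 20.
This bounds M(r) := max_{|z|=r} |p(z)| from above; equality holds iff all terms c_k z^k can be made to align in phase at a single z on |z|=r.
Part (b). At z = 2 (real, on the circle |z| = r):
  p(2) = (4)·2^0 + (4)·2^1 + (0)·2^2 + (1)·2^3 = 20.
  |p(2)| = 20.
Since all nonzero coefficients share the same sign, |p(2)| = 20 = M_tri(2); the triangle bound is attained at z = 2, so in fact M(r) = 20.

M_tri(2) = 20; |p(2)| = 20; equality at z=2: yes.


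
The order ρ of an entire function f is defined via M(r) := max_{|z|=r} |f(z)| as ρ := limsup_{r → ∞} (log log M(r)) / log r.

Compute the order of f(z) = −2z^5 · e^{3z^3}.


M(r) = max_{|z|=r} |-2|·|z|^5·|e^{3z^3}| = 2·r^5 · e^{3r^3} (the factors attain their maxima compatibly on |z|=r). Then log M(r) = log 2 + 5·log r + 3r^3, dominated by the last term, so log log M(r) ~ 3·log r. The polynomial factor -2z^5 contributes only a log r term and does not affect the order. ρ = 3.
Therefore ρ = 3.

Order ρ = 3.


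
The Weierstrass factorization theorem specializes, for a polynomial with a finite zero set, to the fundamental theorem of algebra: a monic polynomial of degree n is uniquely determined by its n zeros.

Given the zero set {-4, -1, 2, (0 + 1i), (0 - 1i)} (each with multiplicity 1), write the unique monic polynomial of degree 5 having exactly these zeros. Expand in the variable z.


The polynomial is p(z) = ∏_{α ∈ S} (z − α), where S = {-4, -1, 2, (0 + 1i), (0 - 1i)}.
Expanding the product yields: p(z) = z^5 + 3·z^4 -5·z^3 -5·z^2 -6·z -8.
Note conjugate pairs combine to real quadratics: (z − (0+1i))(z − (0−1i)) = z² + 1.
The resulting polynomial has degree 5 and real coefficients as required.

p(z) = z^5 + 3·z^4 -5·z^3 -5·z^2 -6·z -8.


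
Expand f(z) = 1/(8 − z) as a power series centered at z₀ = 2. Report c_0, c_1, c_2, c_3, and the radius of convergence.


Let w = z − z₀, so z = z₀ + w.
Then 8 − z = 8 − (z₀ + w) = (8 − z₀) − w = 6 − w.
f(z) = 1/(6 − w) = (1/(6)) · 1/(1 − w/(6)) = Σ_{n≥0} w^n / (6)^(n+1).
So c_n = 1/(6)^(n+1):
  c_0 = 1/(6)^1 = 1/6.
  c_1 = 1/(6)^2 = 1/36.
  c_2 = 1/(6)^3 = 1/216.
  c_3 = 1/(6)^4 = 1/1296.
The series is valid for |w/d| < 1, i.e. |z − z₀| < |d|.
Radius of convergence: R = |8 − z₀| = |6| = 6 (distance from z₀ to the singularity z = 8).

c_0 = 1/6, c_1 = 1/36, c_2 = 1/216, c_3 = 1/1296; R = 6.


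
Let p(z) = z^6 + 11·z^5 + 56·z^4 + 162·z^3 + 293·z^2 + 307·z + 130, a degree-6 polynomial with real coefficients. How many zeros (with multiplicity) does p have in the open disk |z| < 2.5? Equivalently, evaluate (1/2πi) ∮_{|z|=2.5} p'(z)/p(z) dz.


The zeros of p are: (-1 + 2i), (-1 - 2i), (-3 + 2i), (-3 - 2i), -1, -2.
Their magnitudes are: 2.236, 2.236, 3.606, 3.606, 1, 2.
Zeros with |z| < R = 2.5: (-1 + 2i), (-1 - 2i), -1, -2.
Count = 4.
By the argument principle, (1/2πi) ∮_{|z|=R} p'(z)/p(z) dz equals exactly this count.

Number of zeros inside |z| < 2.5: 4.


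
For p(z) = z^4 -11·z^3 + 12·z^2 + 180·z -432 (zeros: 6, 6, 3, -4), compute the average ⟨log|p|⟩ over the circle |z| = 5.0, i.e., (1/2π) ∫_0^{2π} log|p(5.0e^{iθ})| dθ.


Zeros: -4, 3, 6, 6; r = 5.0.
Inside |z| < r: -4, 3. Outside (|z| ≥ r): 6, 6.
p(0) = -432, so log|p(0)| = log(432) = 6.0684.
Apply Jensen: I(r) = log|p(0)| + Σ_k log(r/|z_k|), summed over zeros inside |z| < r.
  log(r/|z_k|) for z_k = 3: log(5.0/3) = 0.5108
  log(r/|z_k|) for z_k = -4: log(5.0/4) = 0.2231
  Outside zeros (6, 6) contribute nothing to the Jensen sum.
Sum over inside zeros: 0.7340.
I(r) = log|p(0)| + (inside sum) = 6.0684 + 0.7340 = 6.8024.
Note: since some zeros are outside |z| ≤ r, the simplified n·log(r) form does NOT apply — only the inside zeros contribute.

I(r) ≈ 6.8024.


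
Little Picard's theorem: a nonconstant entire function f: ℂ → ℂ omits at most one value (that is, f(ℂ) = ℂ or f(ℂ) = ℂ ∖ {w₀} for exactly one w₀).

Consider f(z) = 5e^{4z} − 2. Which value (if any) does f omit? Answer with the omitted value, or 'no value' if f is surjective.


Little Picard bounds the complement of f(ℂ) to at most one point.
e^{4z} is never zero on ℂ, so 5·e^{4z} takes every value in ℂ ∖ {0}. Adding -2 shifts the range to ℂ ∖ {-2}. Thus f omits exactly the value -2.

Omitted value: -2.


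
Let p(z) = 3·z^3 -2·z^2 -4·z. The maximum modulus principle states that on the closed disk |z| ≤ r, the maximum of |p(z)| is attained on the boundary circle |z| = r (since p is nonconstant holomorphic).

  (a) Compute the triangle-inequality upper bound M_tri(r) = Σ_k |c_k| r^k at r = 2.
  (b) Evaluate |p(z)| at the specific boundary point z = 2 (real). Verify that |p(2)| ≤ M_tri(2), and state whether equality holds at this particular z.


Coefficients: c_0 = 0, c_1 = -4, c_2 = -2, c_3 = 3. Radius r = 2.
Part (a). Triangle bound: M_tri(r) = Σ_k |c_k| r^k
  = |0|·2^0 + |-4|·2^1 + |-2|·2^2 + |3|·2^3
  = 0 + 8 + 8 + 24 = 40.
This bounds M(r) := max_{|z|=r} |p(z)| from above; equality holds iff all terms c_k z^k can be made to align in phase at a single z on |z|=r.
Part (b). At z = 2 (real, on the circle |z| = r):
  p(2) = (0)·2^0 + (-4)·2^1 + (-2)·2^2 + (3)·2^3 = 8.
  |p(2)| = 8.
Check: |p(2)| = 8 ≤ 40 = M_tri(2). ✓ Equality does not hold at z = 2 (the coefficients have mixed signs, so the terms do not all align in phase there).

M_tri(2) = 40; |p(2)| = 8; equality at z=2: no.


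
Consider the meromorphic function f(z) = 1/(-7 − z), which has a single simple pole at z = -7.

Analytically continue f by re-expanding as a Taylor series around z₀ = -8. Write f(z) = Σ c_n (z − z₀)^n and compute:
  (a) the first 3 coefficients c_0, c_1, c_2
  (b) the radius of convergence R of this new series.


Let w = z − z₀, so z = z₀ + w.
Then -7 − z = -7 − (z₀ + w) = (-7 − z₀) − w = 1 − w.
f(z) = 1/(1 − w) = (1/(1)) · 1/(1 − w/(1)) = Σ_{n≥0} w^n / (1)^(n+1).
So c_n = 1/(1)^(n+1):
  c_0 = 1/(1)^1 = 1.
  c_1 = 1/(1)^2 = 1.
  c_2 = 1/(1)^3 = 1.
The series is valid for |w/d| < 1, i.e. |z − z₀| < |d|.
Radius of convergence: R = |-7 − z₀| = |1| = 1 (distance from z₀ to the singularity z = -7).

c_0 = 1, c_1 = 1, c_2 = 1; R = 1.


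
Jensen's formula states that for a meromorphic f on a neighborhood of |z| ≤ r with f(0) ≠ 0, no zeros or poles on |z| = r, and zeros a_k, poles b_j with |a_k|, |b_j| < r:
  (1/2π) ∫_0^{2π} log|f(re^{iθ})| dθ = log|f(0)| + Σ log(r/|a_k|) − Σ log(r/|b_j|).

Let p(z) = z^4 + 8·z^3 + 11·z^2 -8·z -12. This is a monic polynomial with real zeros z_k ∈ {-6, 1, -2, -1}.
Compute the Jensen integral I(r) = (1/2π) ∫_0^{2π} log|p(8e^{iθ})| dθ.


Zeros: -6, -2, -1, 1; r = 8.
Inside |z| < r: -6, -2, -1, 1. Outside (|z| ≥ r): ∅.
p(0) = -12, so log|p(0)| = log(12) = 2.4849.
Apply Jensen: I(r) = log|p(0)| + Σ_k log(r/|z_k|), summed over zeros inside |z| < r.
  log(r/|z_k|) for z_k = -6: log(8/6) = 0.2877
  log(r/|z_k|) for z_k = 1: log(8/1) = 2.0794
  log(r/|z_k|) for z_k = -2: log(8/2) = 1.3863
  log(r/|z_k|) for z_k = -1: log(8/1) = 2.0794
Sum over inside zeros: 5.8329.
I(r) = log|p(0)| + (inside sum) = 2.4849 + 5.8329 = 8.3178.
Closed form (all zeros inside, monic): I(r) = n·log(r) = 4·log(8) = 8.3178. ✓

I(r) ≈ 8.3178.


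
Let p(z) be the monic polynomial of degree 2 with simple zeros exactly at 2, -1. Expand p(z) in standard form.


The polynomial is p(z) = ∏_{α ∈ S} (z − α), where S = {2, -1}.
Expanding the product yields: p(z) = z^2 -z -2.
The resulting polynomial has degree 2 and real coefficients as required.

p(z) = z^2 -z -2.


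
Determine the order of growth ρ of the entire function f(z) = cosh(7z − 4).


cosh(w) is a linear combination of e^{iw} and e^{−iw} (or e^w, e^{−w} in the hyperbolic case), so |cosh(w)| ≤ e^{|w|}. With w = 7z − 4, |w| ≤ 7|z| + 4 = 7r + 4 on |z| = r, giving M(r) ≤ e^{7r + 4}, so ρ ≤ 1. On a suitable ray (z = it for sin/cos; z = t for sinh/cosh, t real → ∞), |cosh(7z − 4)| grows like e^{7|t|}/2, so ρ ≥ 1. Hence ρ = 1.
Therefore ρ = 1.

Order ρ = 1.


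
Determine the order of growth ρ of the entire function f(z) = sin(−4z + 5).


sin(w) is a linear combination of e^{iw} and e^{−iw} (or e^w, e^{−w} in the hyperbolic case), so |sin(w)| ≤ e^{|w|}. With w = −4z + 5, |w| ≤ 4|z| + 5 = 4r + 5 on |z| = r, giving M(r) ≤ e^{4r + 5}, so ρ ≤ 1. On a suitable ray (z = it for sin/cos; z = t for sinh/cosh, t real → ∞), |sin(−4z + 5)| grows like e^{4|t|}/2, so ρ ≥ 1. Hence ρ = 1.
Therefore ρ = 1.

Order ρ = 1.


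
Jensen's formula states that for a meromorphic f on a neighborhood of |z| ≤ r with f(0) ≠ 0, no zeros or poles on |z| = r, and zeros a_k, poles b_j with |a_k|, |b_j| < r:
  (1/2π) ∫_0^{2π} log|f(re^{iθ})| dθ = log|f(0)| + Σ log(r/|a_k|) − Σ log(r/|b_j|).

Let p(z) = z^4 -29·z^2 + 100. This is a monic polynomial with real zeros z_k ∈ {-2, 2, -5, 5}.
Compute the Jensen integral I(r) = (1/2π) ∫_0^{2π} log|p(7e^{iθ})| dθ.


Zeros: -5, -2, 2, 5; r = 7.
Inside |z| < r: -5, -2, 2, 5. Outside (|z| ≥ r): ∅.
p(0) = 100, so log|p(0)| = log(100) = 4.6052.
Apply Jensen: I(r) = log|p(0)| + Σ_k log(r/|z_k|), summed over zeros inside |z| < r.
  log(r/|z_k|) for z_k = -2: log(7/2) = 1.2528
  log(r/|z_k|) for z_k = 2: log(7/2) = 1.2528
  log(r/|z_k|) for z_k = -5: log(7/5) = 0.3365
  log(r/|z_k|) for z_k = 5: log(7/5) = 0.3365
Sum over inside zeros: 3.1785.
I(r) = log|p(0)| + (inside sum) = 4.6052 + 3.1785 = 7.7836.
Closed form (all zeros inside, monic): I(r) = n·log(r) = 4·log(7) = 7.7836. ✓

I(r) ≈ 7.7836.


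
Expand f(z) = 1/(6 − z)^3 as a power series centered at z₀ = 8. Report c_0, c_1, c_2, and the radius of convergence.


Let w = z − z₀, so z = z₀ + w.
Then 6 − z = 6 − (z₀ + w) = (6 − z₀) − w = -2 − w.
f(z) = 1/(-2 − w)^3 = (1/(-2)^3) · (1 − w/(-2))^{−3}.
By the binomial series (1−u)^{−3} = Σ_{n≥0} C(n+2, 2) u^n for |u|<1, with u = w/(-2):
  c_n = C(n+2, 2) / (-2)^(n+3).
  c_0 = 1/(-2)^3 = -1/8.
  c_1 = 3/(-2)^4 = 3/16.
  c_2 = 6/(-2)^5 = -3/16.
The series is valid for |w/d| < 1, i.e. |z − z₀| < |d|.
Radius of convergence: R = |6 − z₀| = |-2| = 2 (distance from z₀ to the singularity z = 6).

c_0 = -1/8, c_1 = 3/16, c_2 = -3/16; R = 2.


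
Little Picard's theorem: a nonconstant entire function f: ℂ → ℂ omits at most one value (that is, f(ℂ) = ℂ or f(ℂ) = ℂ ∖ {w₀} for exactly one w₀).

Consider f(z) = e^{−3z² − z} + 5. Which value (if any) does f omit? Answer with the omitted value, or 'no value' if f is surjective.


Little Picard bounds the complement of f(ℂ) to at most one point.
The exponent g(z) = −3z² − z is a nonconstant polynomial, hence surjective onto ℂ. So e^{g(z)} takes every value in {e^w : w ∈ ℂ} = ℂ ∖ {0}. Adding 5 shifts the range to ℂ ∖ {5}. f omits exactly 5.

Omitted value: 5.


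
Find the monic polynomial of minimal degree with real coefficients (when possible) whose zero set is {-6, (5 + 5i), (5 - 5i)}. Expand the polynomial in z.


The polynomial is p(z) = ∏_{α ∈ S} (z − α), where S = {-6, (5 + 5i), (5 - 5i)}.
Expanding the product yields: p(z) = z^3 -4·z^2 -10·z + 300.
Note conjugate pairs combine to real quadratics: (z − (5+5i))(z − (5−5i)) = z² − 10z + 50.
The resulting polynomial has degree 3 and real coefficients as required.

p(z) = z^3 -4·z^2 -10·z + 300.


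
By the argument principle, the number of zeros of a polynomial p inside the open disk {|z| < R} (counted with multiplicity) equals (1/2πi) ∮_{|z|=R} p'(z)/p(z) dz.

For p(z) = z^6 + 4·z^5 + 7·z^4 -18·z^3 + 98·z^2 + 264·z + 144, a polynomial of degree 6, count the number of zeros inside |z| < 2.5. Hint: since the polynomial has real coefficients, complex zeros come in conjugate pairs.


The zeros of p are: -1, -1, (-3 + 3i), (-3 - 3i), (2 + 2i), (2 - 2i).
Their magnitudes are: 1, 1, 4.243, 4.243, 2.828, 2.828.
Zeros with |z| < R = 2.5: -1, -1.
Count = 2.
By the argument principle, (1/2πi) ∮_{|z|=R} p'(z)/p(z) dz equals exactly this count.

Number of zeros inside |z| < 2.5: 2.


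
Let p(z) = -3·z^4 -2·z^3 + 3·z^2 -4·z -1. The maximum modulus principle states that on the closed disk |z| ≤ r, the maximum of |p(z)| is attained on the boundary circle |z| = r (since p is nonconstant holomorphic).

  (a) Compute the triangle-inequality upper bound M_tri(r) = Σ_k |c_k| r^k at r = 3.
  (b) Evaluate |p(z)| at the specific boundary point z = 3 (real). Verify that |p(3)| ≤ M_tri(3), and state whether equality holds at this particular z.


Coefficients: c_0 = -1, c_1 = -4, c_2 = 3, c_3 = -2, c_4 = -3. Radius r = 3.
Part (a). Triangle bound: M_tri(r) = Σ_k |c_k| r^k
  = |-1|·3^0 + |-4|·3^1 + |3|·3^2 + |-2|·3^3 + |-3|·3^4
  = 1 + 12 + 27 + 54 + 243 = 337.
This bounds M(r) := max_{|z|=r} |p(z)| from above; equality holds iff all terms c_k z^k can be made to align in phase at a single z on |z|=r.
Part (b). At z = 3 (real, on the circle |z| = r):
  p(3) = (-1)·3^0 + (-4)·3^1 + (3)·3^2 + (-2)·3^3 + (-3)·3^4 = -283.
  |p(3)| = 283.
Check: |p(3)| = 283 ≤ 337 = M_tri(3). ✓ Equality does not hold at z = 3 (the coefficients have mixed signs, so the terms do not all align in phase there).

M_tri(3) = 337; |p(3)| = 283; equality at z=3: no.


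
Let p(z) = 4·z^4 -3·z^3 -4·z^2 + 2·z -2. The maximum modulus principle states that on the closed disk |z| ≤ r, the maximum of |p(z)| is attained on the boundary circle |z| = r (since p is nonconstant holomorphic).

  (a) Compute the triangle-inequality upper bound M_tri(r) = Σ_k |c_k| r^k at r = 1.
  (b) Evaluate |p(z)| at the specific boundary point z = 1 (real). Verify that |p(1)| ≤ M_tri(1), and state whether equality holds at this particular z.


Coefficients: c_0 = -2, c_1 = 2, c_2 = -4, c_3 = -3, c_4 = 4. Radius r = 1.
Part (a). Triangle bound: M_tri(r) = Σ_k |c_k| r^k
  = |-2|·1^0 + |2|·1^1 + |-4|·1^2 + |-3|·1^3 + |4|·1^4
  = 2 + 2 + 4 + 3 + 4 = 15.
This bounds M(r) := max_{|z|=r} |p(z)| from above; equality holds iff all terms c_k z^k can be made to align in phase at a single z on |z|=r.
Part (b). At z = 1 (real, on the circle |z| = r):
  p(1) = (-2)·1^0 + (2)·1^1 + (-4)·1^2 + (-3)·1^3 + (4)·1^4 = -3.
  |p(1)| = 3.
Check: |p(1)| = 3 ≤ 15 = M_tri(1). ✓ Equality does not hold at z = 1 (the coefficients have mixed signs, so the terms do not all align in phase there).

M_tri(1) = 15; |p(1)| = 3; equality at z=1: no.


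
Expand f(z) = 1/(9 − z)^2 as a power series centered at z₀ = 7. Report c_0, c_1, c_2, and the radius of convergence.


Let w = z − z₀, so z = z₀ + w.
Then 9 − z = 9 − (z₀ + w) = (9 − z₀) − w = 2 − w.
f(z) = 1/(2 − w)^2 = (1/(2)^2) · (1 − w/(2))^{−2}.
By the binomial series (1−u)^{−2} = Σ_{n≥0} C(n+1, 1) u^n for |u|<1, with u = w/(2):
  c_n = C(n+1, 1) / (2)^(n+2).
  c_0 = 1/(2)^2 = 1/4.
  c_1 = 2/(2)^3 = 1/4.
  c_2 = 3/(2)^4 = 3/16.
The series is valid for |w/d| < 1, i.e. |z − z₀| < |d|.
Radius of convergence: R = |9 − z₀| = |2| = 2 (distance from z₀ to the singularity z = 9).

c_0 = 1/4, c_1 = 1/4, c_2 = 3/16; R = 2.


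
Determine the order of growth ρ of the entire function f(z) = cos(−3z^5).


Write cos(w) = (e^{iw} ± e^{−iw})/(2 or 2i), so |cos(w)| ≤ e^{|w|}. With w = −3z^5, |w| ≤ 3r^5 + 0 on |z|=r, giving M(r) ≤ e^{3r^5 + 0} and ρ ≤ 5. For the lower bound, choose z on |z|=r with -3z^5 purely imaginary of modulus 3r^5; then |cos(−3z^5)| grows like e^{3r^5}/2, so ρ ≥ 5. Hence ρ = 5.
Therefore ρ = 5.

Order ρ = 5.


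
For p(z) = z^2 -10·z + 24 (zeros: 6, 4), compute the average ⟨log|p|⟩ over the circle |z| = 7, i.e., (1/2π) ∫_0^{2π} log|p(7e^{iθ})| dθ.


Zeros: 4, 6; r = 7.
Inside |z| < r: 4, 6. Outside (|z| ≥ r): ∅.
p(0) = 24, so log|p(0)| = log(24) = 3.1781.
Apply Jensen: I(r) = log|p(0)| + Σ_k log(r/|z_k|), summed over zeros inside |z| < r.
  log(r/|z_k|) for z_k = 6: log(7/6) = 0.1542
  log(r/|z_k|) for z_k = 4: log(7/4) = 0.5596
Sum over inside zeros: 0.7138.
I(r) = log|p(0)| + (inside sum) = 3.1781 + 0.7138 = 3.8918.
Closed form (all zeros inside, monic): I(r) = n·log(r) = 2·log(7) = 3.8918. ✓

I(r) ≈ 3.8918.


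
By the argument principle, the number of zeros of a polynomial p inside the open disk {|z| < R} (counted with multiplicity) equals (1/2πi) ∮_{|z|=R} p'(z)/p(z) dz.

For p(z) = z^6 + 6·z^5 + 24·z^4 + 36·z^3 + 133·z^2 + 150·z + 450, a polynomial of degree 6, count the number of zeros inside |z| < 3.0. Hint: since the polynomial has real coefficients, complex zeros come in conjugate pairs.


The zeros of p are: (-1 + 2i), (-1 - 2i), (1 + 2i), (1 - 2i), (-3 + 3i), (-3 - 3i).
Their magnitudes are: 2.236, 2.236, 2.236, 2.236, 4.243, 4.243.
Zeros with |z| < R = 3.0: (-1 + 2i), (-1 - 2i), (1 + 2i), (1 - 2i).
Count = 4.
By the argument principle, (1/2πi) ∮_{|z|=R} p'(z)/p(z) dz equals exactly this count.

Number of zeros inside |z| < 3.0: 4.


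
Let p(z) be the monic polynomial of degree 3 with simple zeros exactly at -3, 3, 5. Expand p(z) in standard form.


The polynomial is p(z) = ∏_{α ∈ S} (z − α), where S = {-3, 3, 5}.
Expanding the product yields: p(z) = z^3 -5·z^2 -9·z + 45.
The resulting polynomial has degree 3 and real coefficients as required.

p(z) = z^3 -5·z^2 -9·z + 45.


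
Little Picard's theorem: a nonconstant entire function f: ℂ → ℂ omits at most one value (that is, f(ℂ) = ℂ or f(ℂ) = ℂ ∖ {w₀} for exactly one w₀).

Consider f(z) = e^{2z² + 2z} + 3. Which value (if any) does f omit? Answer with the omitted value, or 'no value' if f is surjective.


Little Picard bounds the complement of f(ℂ) to at most one point.
The exponent g(z) = 2z² + 2z is a nonconstant polynomial, hence surjective onto ℂ. So e^{g(z)} takes every value in {e^w : w ∈ ℂ} = ℂ ∖ {0}. Adding 3 shifts the range to ℂ ∖ {3}. f omits exactly 3.

Omitted value: 3.


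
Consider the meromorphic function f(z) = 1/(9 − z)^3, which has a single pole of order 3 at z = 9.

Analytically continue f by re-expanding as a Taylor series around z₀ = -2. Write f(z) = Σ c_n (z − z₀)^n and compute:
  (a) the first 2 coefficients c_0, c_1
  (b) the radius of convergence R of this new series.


Let w = z − z₀, so z = z₀ + w.
Then 9 − z = 9 − (z₀ + w) = (9 − z₀) − w = 11 − w.
f(z) = 1/(11 − w)^3 = (1/(11)^3) · (1 − w/(11))^{−3}.
By the binomial series (1−u)^{−3} = Σ_{n≥0} C(n+2, 2) u^n for |u|<1, with u = w/(11):
  c_n = C(n+2, 2) / (11)^(n+3).
  c_0 = 1/(11)^3 = 1/1331.
  c_1 = 3/(11)^4 = 3/14641.
The series is valid for |w/d| < 1, i.e. |z − z₀| < |d|.
Radius of convergence: R = |9 − z₀| = |11| = 11 (distance from z₀ to the singularity z = 9).

c_0 = 1/1331, c_1 = 3/14641; R = 11.


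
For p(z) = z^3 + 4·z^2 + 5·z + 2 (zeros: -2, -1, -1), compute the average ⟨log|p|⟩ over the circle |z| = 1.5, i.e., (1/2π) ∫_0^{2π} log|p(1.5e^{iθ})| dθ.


Zeros: -2, -1, -1; r = 1.5.
Inside |z| < r: -1, -1. Outside (|z| ≥ r): -2.
p(0) = 2, so log|p(0)| = log(2) = 0.6931.
Apply Jensen: I(r) = log|p(0)| + Σ_k log(r/|z_k|), summed over zeros inside |z| < r.
  log(r/|z_k|) for z_k = -1: log(1.5/1) = 0.4055
  log(r/|z_k|) for z_k = -1: log(1.5/1) = 0.4055
  Outside zeros (-2) contribute nothing to the Jensen sum.
Sum over inside zeros: 0.8109.
I(r) = log|p(0)| + (inside sum) = 0.6931 + 0.8109 = 1.5041.
Note: since some zeros are outside |z| ≤ r, the simplified n·log(r) form does NOT apply — only the inside zeros contribute.

I(r) ≈ 1.5041.


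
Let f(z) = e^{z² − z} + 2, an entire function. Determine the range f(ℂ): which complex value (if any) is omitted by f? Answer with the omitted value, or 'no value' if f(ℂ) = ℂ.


Little Picard bounds the complement of f(ℂ) to at most one point.
The exponent g(z) = z² − z is a nonconstant polynomial, hence surjective onto ℂ. So e^{g(z)} takes every value in {e^w : w ∈ ℂ} = ℂ ∖ {0}. Adding 2 shifts the range to ℂ ∖ {2}. f omits exactly 2.

Omitted value: 2.


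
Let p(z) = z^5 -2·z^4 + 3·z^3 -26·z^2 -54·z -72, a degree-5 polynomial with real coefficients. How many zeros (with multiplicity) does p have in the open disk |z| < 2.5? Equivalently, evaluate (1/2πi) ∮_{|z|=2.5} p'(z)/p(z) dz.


The zeros of p are: 4, (-1 + 1i), (-1 - 1i), (0 + 3i), (0 - 3i).
Their magnitudes are: 4, 1.414, 1.414, 3, 3.
Zeros with |z| < R = 2.5: (-1 + 1i), (-1 - 1i).
Count = 2.
By the argument principle, (1/2πi) ∮_{|z|=R} p'(z)/p(z) dz equals exactly this count.

Number of zeros inside |z| < 2.5: 2.


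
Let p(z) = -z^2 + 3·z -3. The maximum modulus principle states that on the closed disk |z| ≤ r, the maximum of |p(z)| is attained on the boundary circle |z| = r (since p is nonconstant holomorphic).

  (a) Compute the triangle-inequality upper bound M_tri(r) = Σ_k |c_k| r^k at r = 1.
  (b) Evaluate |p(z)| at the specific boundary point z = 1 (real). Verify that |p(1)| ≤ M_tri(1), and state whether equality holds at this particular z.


Coefficients: c_0 = -3, c_1 = 3, c_2 = -1. Radius r = 1.
Part (a). Triangle bound: M_tri(r) = Σ_k |c_k| r^k
  = |-3|·1^0 + |3|·1^1 + |-1|·1^2
  = 3 + 3 + 1 = 7.
This bounds M(r) := max_{|z|=r} |p(z)| from above; equality holds iff all terms c_k z^k can be made to align in phase at a single z on |z|=r.
Part (b). At z = 1 (real, on the circle |z| = r):
  p(1) = (-3)·1^0 + (3)·1^1 + (-1)·1^2 = -1.
  |p(1)| = 1.
Check: |p(1)| = 1 ≤ 7 = M_tri(1). ✓ Equality does not hold at z = 1 (the coefficients have mixed signs, so the terms do not all align in phase there).

M_tri(1) = 7; |p(1)| = 1; equality at z=1: no.


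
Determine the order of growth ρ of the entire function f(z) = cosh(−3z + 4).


cosh(w) is a linear combination of e^{iw} and e^{−iw} (or e^w, e^{−w} in the hyperbolic case), so |cosh(w)| ≤ e^{|w|}. With w = −3z + 4, |w| ≤ 3|z| + 4 = 3r + 4 on |z| = r, giving M(r) ≤ e^{3r + 4}, so ρ ≤ 1. On a suitable ray (z = it for sin/cos; z = t for sinh/cosh, t real → ∞), |cosh(−3z + 4)| grows like e^{3|t|}/2, so ρ ≥ 1. Hence ρ = 1.
Therefore ρ = 1.

Order ρ = 1.


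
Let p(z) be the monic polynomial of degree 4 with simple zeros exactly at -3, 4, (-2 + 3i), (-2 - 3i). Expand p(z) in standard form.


The polynomial is p(z) = ∏_{α ∈ S} (z − α), where S = {-3, 4, (-2 + 3i), (-2 - 3i)}.
Expanding the product yields: p(z) = z^4 + 3·z^3 -3·z^2 -61·z -156.
Note conjugate pairs combine to real quadratics: (z − (-2+3i))(z − (-2−3i)) = z² + 4z + 13.
The resulting polynomial has degree 4 and real coefficients as required.

p(z) = z^4 + 3·z^3 -3·z^2 -61·z -156.


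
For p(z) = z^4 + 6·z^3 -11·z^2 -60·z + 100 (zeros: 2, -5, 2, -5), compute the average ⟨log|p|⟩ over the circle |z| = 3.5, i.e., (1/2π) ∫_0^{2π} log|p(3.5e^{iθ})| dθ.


Zeros: -5, -5, 2, 2; r = 3.5.
Inside |z| < r: 2, 2. Outside (|z| ≥ r): -5, -5.
p(0) = 100, so log|p(0)| = log(100) = 4.6052.
Apply Jensen: I(r) = log|p(0)| + Σ_k log(r/|z_k|), summed over zeros inside |z| < r.
  log(r/|z_k|) for z_k = 2: log(3.5/2) = 0.5596
  log(r/|z_k|) for z_k = 2: log(3.5/2) = 0.5596
  Outside zeros (-5, -5) contribute nothing to the Jensen sum.
Sum over inside zeros: 1.1192.
I(r) = log|p(0)| + (inside sum) = 4.6052 + 1.1192 = 5.7244.
Note: since some zeros are outside |z| ≤ r, the simplified n·log(r) form does NOT apply — only the inside zeros contribute.

I(r) ≈ 5.7244.


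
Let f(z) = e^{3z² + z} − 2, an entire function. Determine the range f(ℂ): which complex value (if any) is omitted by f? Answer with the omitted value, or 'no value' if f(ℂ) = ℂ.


Little Picard bounds the complement of f(ℂ) to at most one point.
The exponent g(z) = 3z² + z is a nonconstant polynomial, hence surjective onto ℂ. So e^{g(z)} takes every value in {e^w : w ∈ ℂ} = ℂ ∖ {0}. Adding -2 shifts the range to ℂ ∖ {-2}. f omits exactly -2.

Omitted value: -2.


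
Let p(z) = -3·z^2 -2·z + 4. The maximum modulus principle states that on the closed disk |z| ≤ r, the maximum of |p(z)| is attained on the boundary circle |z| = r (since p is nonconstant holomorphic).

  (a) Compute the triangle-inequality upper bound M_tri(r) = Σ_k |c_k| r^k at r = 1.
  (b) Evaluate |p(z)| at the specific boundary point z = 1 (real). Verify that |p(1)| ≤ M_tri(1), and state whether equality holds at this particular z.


Coefficients: c_0 = 4, c_1 = -2, c_2 = -3. Radius r = 1.
Part (a). Triangle bound: M_tri(r) = Σ_k |c_k| r^k
  = |4|·1^0 + |-2|·1^1 + |-3|·1^2
  = 4 + 2 + 3 = 9.
This bounds M(r) := max_{|z|=r} |p(z)| from above; equality holds iff all terms c_k z^k can be made to align in phase at a single z on |z|=r.
Part (b). At z = 1 (real, on the circle |z| = r):
  p(1) = (4)·1^0 + (-2)·1^1 + (-3)·1^2 = -1.
  |p(1)| = 1.
Check: |p(1)| = 1 ≤ 9 = M_tri(1). ✓ Equality does not hold at z = 1 (the coefficients have mixed signs, so the terms do not all align in phase there).

M_tri(1) = 9; |p(1)| = 1; equality at z=1: no.


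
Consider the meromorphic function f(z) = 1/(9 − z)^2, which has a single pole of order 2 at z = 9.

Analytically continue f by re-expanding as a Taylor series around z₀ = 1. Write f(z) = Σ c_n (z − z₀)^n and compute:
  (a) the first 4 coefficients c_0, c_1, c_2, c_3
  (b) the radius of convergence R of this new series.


Let w = z − z₀, so z = z₀ + w.
Then 9 − z = 9 − (z₀ + w) = (9 − z₀) − w = 8 − w.
f(z) = 1/(8 − w)^2 = (1/(8)^2) · (1 − w/(8))^{−2}.
By the binomial series (1−u)^{−2} = Σ_{n≥0} C(n+1, 1) u^n for |u|<1, with u = w/(8):
  c_n = C(n+1, 1) / (8)^(n+2).
  c_0 = 1/(8)^2 = 1/64.
  c_1 = 2/(8)^3 = 1/256.
  c_2 = 3/(8)^4 = 3/4096.
  c_3 = 4/(8)^5 = 1/8192.
The series is valid for |w/d| < 1, i.e. |z − z₀| < |d|.
Radius of convergence: R = |9 − z₀| = |8| = 8 (distance from z₀ to the singularity z = 9).

c_0 = 1/64, c_1 = 1/256, c_2 = 3/4096, c_3 = 1/8192; R = 8.


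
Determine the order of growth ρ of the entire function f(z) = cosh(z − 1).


cosh(w) is a linear combination of e^{iw} and e^{−iw} (or e^w, e^{−w} in the hyperbolic case), so |cosh(w)| ≤ e^{|w|}. With w = z − 1, |w| ≤ 1|z| + 1 = 1r + 1 on |z| = r, giving M(r) ≤ e^{1r + 1}, so ρ ≤ 1. On a suitable ray (z = it for sin/cos; z = t for sinh/cosh, t real → ∞), |cosh(z − 1)| grows like e^{1|t|}/2, so ρ ≥ 1. Hence ρ = 1.
Therefore ρ = 1.

Order ρ = 1.


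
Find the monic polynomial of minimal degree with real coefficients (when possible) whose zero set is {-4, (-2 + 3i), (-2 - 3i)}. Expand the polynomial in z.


The polynomial is p(z) = ∏_{α ∈ S} (z − α), where S = {-4, (-2 + 3i), (-2 - 3i)}.
Expanding the product yields: p(z) = z^3 + 8·z^2 + 29·z + 52.
Note conjugate pairs combine to real quadratics: (z − (-2+3i))(z − (-2−3i)) = z² + 4z + 13.
The resulting polynomial has degree 3 and real coefficients as required.

p(z) = z^3 + 8·z^2 + 29·z + 52.


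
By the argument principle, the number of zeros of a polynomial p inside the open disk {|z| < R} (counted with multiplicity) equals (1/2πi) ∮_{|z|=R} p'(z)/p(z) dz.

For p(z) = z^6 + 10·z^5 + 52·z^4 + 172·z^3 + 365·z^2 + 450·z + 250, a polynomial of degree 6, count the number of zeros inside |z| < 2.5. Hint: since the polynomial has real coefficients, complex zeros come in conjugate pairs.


The zeros of p are: (-1 + 3i), (-1 - 3i), (-2 + 1i), (-2 - 1i), (-2 + 1i), (-2 - 1i).
Their magnitudes are: 3.162, 3.162, 2.236, 2.236, 2.236, 2.236.
Zeros with |z| < R = 2.5: (-2 + 1i), (-2 - 1i), (-2 + 1i), (-2 - 1i).
Count = 4.
By the argument principle, (1/2πi) ∮_{|z|=R} p'(z)/p(z) dz equals exactly this count.

Number of zeros inside |z| < 2.5: 4.


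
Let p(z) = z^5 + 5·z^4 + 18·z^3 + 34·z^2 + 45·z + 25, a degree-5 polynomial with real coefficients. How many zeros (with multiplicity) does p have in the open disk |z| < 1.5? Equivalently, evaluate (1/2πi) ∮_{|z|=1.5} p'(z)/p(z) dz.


The zeros of p are: (-1 + 2i), (-1 - 2i), -1, (-1 + 2i), (-1 - 2i).
Their magnitudes are: 2.236, 2.236, 1, 2.236, 2.236.
Zeros with |z| < R = 1.5: -1.
Count = 1.
By the argument principle, (1/2πi) ∮_{|z|=R} p'(z)/p(z) dz equals exactly this count.

Number of zeros inside |z| < 1.5: 1.


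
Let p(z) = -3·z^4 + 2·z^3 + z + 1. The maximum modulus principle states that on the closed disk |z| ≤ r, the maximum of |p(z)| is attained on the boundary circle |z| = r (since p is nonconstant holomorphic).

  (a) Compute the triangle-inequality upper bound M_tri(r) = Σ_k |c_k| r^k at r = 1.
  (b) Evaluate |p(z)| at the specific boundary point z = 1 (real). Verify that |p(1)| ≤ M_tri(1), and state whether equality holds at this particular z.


Coefficients: c_0 = 1, c_1 = 1, c_2 = 0, c_3 = 2, c_4 = -3. Radius r = 1.
Part (a). Triangle bound: M_tri(r) = Σ_k |c_k| r^k
  = |1|·1^0 + |1|·1^1 + |0|·1^2 + |2|·1^3 + |-3|·1^4
  = 1 + 1 + 0 + 2 + 3 = 7.
This bounds M(r) := max_{|z|=r} |p(z)| from above; equality holds iff all terms c_k z^k can be made to align in phase at a single z on |z|=r.
Part (b). At z = 1 (real, on the circle |z| = r):
  p(1) = (1)·1^0 + (1)·1^1 + (0)·1^2 + (2)·1^3 + (-3)·1^4 = 1.
  |p(1)| = 1.
Check: |p(1)| = 1 ≤ 7 = M_tri(1). ✓ Equality does not hold at z = 1 (the coefficients have mixed signs, so the terms do not all align in phase there).

M_tri(1) = 7; |p(1)| = 1; equality at z=1: no.


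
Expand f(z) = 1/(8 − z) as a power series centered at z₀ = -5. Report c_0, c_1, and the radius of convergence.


Let w = z − z₀, so z = z₀ + w.
Then 8 − z = 8 − (z₀ + w) = (8 − z₀) − w = 13 − w.
f(z) = 1/(13 − w) = (1/(13)) · 1/(1 − w/(13)) = Σ_{n≥0} w^n / (13)^(n+1).
So c_n = 1/(13)^(n+1):
  c_0 = 1/(13)^1 = 1/13.
  c_1 = 1/(13)^2 = 1/169.
The series is valid for |w/d| < 1, i.e. |z − z₀| < |d|.
Radius of convergence: R = |8 − z₀| = |13| = 13 (distance from z₀ to the singularity z = 8).

c_0 = 1/13, c_1 = 1/169; R = 13.


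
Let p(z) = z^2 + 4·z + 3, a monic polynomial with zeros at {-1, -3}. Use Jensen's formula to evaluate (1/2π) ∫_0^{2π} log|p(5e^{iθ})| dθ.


Zeros: -3, -1; r = 5.
Inside |z| < r: -3, -1. Outside (|z| ≥ r): ∅.
p(0) = 3, so log|p(0)| = log(3) = 1.0986.
Apply Jensen: I(r) = log|p(0)| + Σ_k log(r/|z_k|), summed over zeros inside |z| < r.
  log(r/|z_k|) for z_k = -1: log(5/1) = 1.6094
  log(r/|z_k|) for z_k = -3: log(5/3) = 0.5108
Sum over inside zeros: 2.1203.
I(r) = log|p(0)| + (inside sum) = 1.0986 + 2.1203 = 3.2189.
Closed form (all zeros inside, monic): I(r) = n·log(r) = 2·log(5) = 3.2189. ✓

I(r) ≈ 3.2189.


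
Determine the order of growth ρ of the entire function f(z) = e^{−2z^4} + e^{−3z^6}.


Each summand is entire of order 4 and 6 respectively (as in the single-exponential case). The order of a sum is at most the max of the orders, so ρ ≤ 6. For the lower bound: on |z|=r choose arg z so that -3z^6 is real positive; then |e^{-3z^6}| = e^{3r^6} while |e^{-2z^4}| ≤ e^{2r^4} = o(e^{3r^6}). So |f| ≥ e^{3r^6}(1 − o(1)) and ρ ≥ 6. Hence ρ = max(4, 6) = 6.
Therefore ρ = 6.

Order ρ = 6.


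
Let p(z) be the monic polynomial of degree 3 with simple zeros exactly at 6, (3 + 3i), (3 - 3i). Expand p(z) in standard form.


The polynomial is p(z) = ∏_{α ∈ S} (z − α), where S = {6, (3 + 3i), (3 - 3i)}.
Expanding the product yields: p(z) = z^3 -12·z^2 + 54·z -108.
Note conjugate pairs combine to real quadratics: (z − (3+3i))(z − (3−3i)) = z² − 6z + 18.
The resulting polynomial has degree 3 and real coefficients as required.

p(z) = z^3 -12·z^2 + 54·z -108.


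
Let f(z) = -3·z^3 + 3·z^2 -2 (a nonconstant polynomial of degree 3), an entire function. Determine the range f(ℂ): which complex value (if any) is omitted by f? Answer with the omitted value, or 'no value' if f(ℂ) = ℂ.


Little Picard bounds the complement of f(ℂ) to at most one point.
For every w ∈ ℂ, the equation p(z) − w = 0 is a nonconstant polynomial in z and hence has at least one root by the fundamental theorem of algebra. So p is surjective onto ℂ, omitting no value.

Omitted value: no value.


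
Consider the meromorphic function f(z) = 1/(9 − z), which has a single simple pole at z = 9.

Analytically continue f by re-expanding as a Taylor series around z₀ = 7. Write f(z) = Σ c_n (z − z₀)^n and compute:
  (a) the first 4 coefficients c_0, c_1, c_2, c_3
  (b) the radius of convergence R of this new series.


Let w = z − z₀, so z = z₀ + w.
Then 9 − z = 9 − (z₀ + w) = (9 − z₀) − w = 2 − w.
f(z) = 1/(2 − w) = (1/(2)) · 1/(1 − w/(2)) = Σ_{n≥0} w^n / (2)^(n+1).
So c_n = 1/(2)^(n+1):
  c_0 = 1/(2)^1 = 1/2.
  c_1 = 1/(2)^2 = 1/4.
  c_2 = 1/(2)^3 = 1/8.
  c_3 = 1/(2)^4 = 1/16.
The series is valid for |w/d| < 1, i.e. |z − z₀| < |d|.
Radius of convergence: R = |9 − z₀| = |2| = 2 (distance from z₀ to the singularity z = 9).

c_0 = 1/2, c_1 = 1/4, c_2 = 1/8, c_3 = 1/16; R = 2.


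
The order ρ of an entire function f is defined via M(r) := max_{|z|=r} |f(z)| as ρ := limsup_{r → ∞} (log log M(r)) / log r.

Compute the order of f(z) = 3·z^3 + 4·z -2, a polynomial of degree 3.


|f(z)| ≤ Σ|c_k|·r^k = O(r^3) as r → ∞. Polynomial growth is O(e^{r^ε}) for every ε > 0 (since r^3/e^{r^ε} → 0), so ρ ≤ ε for all ε > 0, i.e. ρ = 0. Every nonconstant polynomial has order 0.
Therefore ρ = 0.

Order ρ = 0.


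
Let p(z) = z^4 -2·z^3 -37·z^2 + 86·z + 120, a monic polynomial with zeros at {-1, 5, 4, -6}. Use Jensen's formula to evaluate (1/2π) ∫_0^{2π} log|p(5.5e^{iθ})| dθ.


Zeros: -6, -1, 4, 5; r = 5.5.
Inside |z| < r: -1, 4, 5. Outside (|z| ≥ r): -6.
p(0) = 120, so log|p(0)| = log(120) = 4.7875.
Apply Jensen: I(r) = log|p(0)| + Σ_k log(r/|z_k|), summed over zeros inside |z| < r.
  log(r/|z_k|) for z_k = -1: log(5.5/1) = 1.7047
  log(r/|z_k|) for z_k = 5: log(5.5/5) = 0.0953
  log(r/|z_k|) for z_k = 4: log(5.5/4) = 0.3185
  Outside zeros (-6) contribute nothing to the Jensen sum.
Sum over inside zeros: 2.1185.
I(r) = log|p(0)| + (inside sum) = 4.7875 + 2.1185 = 6.9060.
Note: since some zeros are outside |z| ≤ r, the simplified n·log(r) form does NOT apply — only the inside zeros contribute.

I(r) ≈ 6.9060.


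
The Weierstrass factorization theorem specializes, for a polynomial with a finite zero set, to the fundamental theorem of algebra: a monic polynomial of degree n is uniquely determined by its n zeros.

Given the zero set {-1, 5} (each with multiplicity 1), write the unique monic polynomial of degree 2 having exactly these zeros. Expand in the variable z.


The polynomial is p(z) = ∏_{α ∈ S} (z − α), where S = {-1, 5}.
Expanding the product yields: p(z) = z^2 -4·z -5.
The resulting polynomial has degree 2 and real coefficients as required.

p(z) = z^2 -4·z -5.


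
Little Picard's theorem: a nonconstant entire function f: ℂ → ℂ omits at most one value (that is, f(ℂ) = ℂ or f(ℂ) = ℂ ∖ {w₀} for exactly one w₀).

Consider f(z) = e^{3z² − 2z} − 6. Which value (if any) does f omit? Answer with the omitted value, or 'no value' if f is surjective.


Little Picard bounds the complement of f(ℂ) to at most one point.
The exponent g(z) = 3z² − 2z is a nonconstant polynomial, hence surjective onto ℂ. So e^{g(z)} takes every value in {e^w : w ∈ ℂ} = ℂ ∖ {0}. Adding -6 shifts the range to ℂ ∖ {-6}. f omits exactly -6.

Omitted value: -6.


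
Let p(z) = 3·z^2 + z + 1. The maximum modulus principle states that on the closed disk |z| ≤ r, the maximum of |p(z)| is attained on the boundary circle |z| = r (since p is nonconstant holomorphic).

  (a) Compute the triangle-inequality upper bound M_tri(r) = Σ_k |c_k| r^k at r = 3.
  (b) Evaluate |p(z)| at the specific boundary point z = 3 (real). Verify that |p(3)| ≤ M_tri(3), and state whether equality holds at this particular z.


Coefficients: c_0 = 1, c_1 = 1, c_2 = 3. Radius r = 3.
Part (a). Triangle bound: M_tri(r) = Σ_k |c_k| r^k
  = |1|·3^0 + |1|·3^1 + |3|·3^2
  = 1 + 3 + 27 = 31.
This bounds M(r) := max_{|z|=r} |p(z)| from above; equality holds iff all terms c_k z^k can be made to align in phase at a single z on |z|=r.
Part (b). At z = 3 (real, on the circle |z| = r):
  p(3) = (1)·3^0 + (1)·3^1 + (3)·3^2 = 31.
  |p(3)| = 31.
Since all nonzero coefficients share the same sign, |p(3)| = 31 = M_tri(3); the triangle bound is attained at z = 3, so in fact M(r) = 31.

M_tri(3) = 31; |p(3)| = 31; equality at z=3: yes.


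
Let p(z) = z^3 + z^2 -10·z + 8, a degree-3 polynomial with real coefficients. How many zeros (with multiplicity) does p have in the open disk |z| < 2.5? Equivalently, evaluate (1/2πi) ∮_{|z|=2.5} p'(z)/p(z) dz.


The zeros of p are: 1, 2, -4.
Their magnitudes are: 1, 2, 4.
Zeros with |z| < R = 2.5: 1, 2.
Count = 2.
By the argument principle, (1/2πi) ∮_{|z|=R} p'(z)/p(z) dz equals exactly this count.

Number of zeros inside |z| < 2.5: 2.


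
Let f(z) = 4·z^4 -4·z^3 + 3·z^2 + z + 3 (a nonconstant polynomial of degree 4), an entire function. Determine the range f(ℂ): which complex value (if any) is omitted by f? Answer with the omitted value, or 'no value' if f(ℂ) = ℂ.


Little Picard bounds the complement of f(ℂ) to at most one point.
For every w ∈ ℂ, the equation p(z) − w = 0 is a nonconstant polynomial in z and hence has at least one root by the fundamental theorem of algebra. So p is surjective onto ℂ, omitting no value.

Omitted value: no value.
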